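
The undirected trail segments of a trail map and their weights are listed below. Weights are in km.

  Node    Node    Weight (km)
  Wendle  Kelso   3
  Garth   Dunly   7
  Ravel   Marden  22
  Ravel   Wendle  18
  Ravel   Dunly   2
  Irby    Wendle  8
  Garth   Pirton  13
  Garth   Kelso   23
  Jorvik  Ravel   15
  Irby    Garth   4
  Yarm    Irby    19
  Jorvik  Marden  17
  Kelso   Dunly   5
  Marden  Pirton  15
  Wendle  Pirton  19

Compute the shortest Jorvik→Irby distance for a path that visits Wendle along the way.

Shortest Jorvik→Wendle: Jorvik → Ravel → Dunly → Kelso → Wendle = 25
Best Wendle to Irby: Wendle → Irby costing 8
Total via Wendle: 25 + 8 = 33 km.

33 km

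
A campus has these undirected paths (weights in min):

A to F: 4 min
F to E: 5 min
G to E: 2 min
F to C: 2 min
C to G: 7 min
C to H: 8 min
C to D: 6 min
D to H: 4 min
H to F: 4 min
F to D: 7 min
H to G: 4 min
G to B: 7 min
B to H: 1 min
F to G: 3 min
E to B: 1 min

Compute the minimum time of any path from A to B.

9 min

Enumerating some paths:
A–F–G–E–B: 4+3+2+1 = 10
A–F–H–B: 4+4+1 = 9
A–F–E–B: 4+5+1 = 10
A–F–G–H–B: 4+3+4+1 = 12
Cheapest is A–F–H–B at 9 min.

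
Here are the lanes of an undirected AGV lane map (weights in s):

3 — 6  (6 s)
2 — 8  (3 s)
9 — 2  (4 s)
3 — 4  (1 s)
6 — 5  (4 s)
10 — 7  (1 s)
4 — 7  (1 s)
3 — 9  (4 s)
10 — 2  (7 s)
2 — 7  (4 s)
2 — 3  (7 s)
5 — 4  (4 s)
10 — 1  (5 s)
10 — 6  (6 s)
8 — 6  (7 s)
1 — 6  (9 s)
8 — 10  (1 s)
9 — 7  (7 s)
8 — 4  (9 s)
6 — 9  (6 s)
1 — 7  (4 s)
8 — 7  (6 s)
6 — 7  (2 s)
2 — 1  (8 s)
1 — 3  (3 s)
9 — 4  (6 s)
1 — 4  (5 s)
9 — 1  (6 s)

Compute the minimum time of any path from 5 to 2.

9 s

Enumerating some paths:
5 - 4 - 7 - 2: 4+1+4 = 9
5 - 6 - 7 - 2: 4+2+4 = 10
The minimum is 9 s via 5 - 4 - 7 - 2.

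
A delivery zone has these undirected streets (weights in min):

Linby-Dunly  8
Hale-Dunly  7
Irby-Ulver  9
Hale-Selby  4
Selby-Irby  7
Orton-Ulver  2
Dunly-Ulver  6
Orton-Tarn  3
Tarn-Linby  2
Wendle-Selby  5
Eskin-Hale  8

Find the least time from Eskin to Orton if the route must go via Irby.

30 min

Shortest Eskin→Irby: Eskin–Hale–Selby–Irby = 19
Shortest Irby→Orton: Irby–Ulver–Orton = 11
Total via Irby: 19 + 11 = 30 min.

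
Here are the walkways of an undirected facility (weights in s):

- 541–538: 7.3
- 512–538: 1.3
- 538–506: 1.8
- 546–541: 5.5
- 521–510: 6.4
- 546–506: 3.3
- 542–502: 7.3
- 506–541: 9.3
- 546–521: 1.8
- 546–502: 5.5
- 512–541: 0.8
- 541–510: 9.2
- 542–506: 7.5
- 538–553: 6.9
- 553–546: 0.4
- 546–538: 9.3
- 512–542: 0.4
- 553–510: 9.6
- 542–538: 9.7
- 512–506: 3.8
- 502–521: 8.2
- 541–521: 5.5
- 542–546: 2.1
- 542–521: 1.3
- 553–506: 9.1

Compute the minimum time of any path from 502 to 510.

13.7 s

Enumerating some paths:
502 → 546 → 521 → 510: 5.5+1.8+6.4 = 13.7
502 → 521 → 510: 8.2+6.4 = 14.6
Cheapest is 502 → 546 → 521 → 510 at 13.7 s.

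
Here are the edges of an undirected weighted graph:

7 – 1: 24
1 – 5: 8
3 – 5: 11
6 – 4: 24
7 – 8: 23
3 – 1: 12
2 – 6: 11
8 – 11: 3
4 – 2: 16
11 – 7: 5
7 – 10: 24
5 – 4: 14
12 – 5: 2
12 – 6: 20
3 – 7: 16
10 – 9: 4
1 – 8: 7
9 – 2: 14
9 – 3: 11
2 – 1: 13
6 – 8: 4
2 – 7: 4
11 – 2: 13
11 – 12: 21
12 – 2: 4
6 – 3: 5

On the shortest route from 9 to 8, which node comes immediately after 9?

Candidate routes:
9–3–6–8: 11+5+4 = 20
9–2–7–11–8: 14+4+5+3 = 26
Cheapest is 9–3–6–8 at 20.
So from 9 the first move is to 3.

3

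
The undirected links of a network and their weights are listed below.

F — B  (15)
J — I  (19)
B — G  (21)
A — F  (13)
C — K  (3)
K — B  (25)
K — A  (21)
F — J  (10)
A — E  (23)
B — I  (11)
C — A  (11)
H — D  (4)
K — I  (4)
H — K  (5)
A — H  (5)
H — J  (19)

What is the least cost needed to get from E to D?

32

Compare a few routes:
E–A–K–H–D: 23+21+5+4 = 53
E–A–C–K–H–D: 23+11+3+5+4 = 46
E–A–H–D: 23+5+4 = 32
Cheapest is E–A–H–D at 32.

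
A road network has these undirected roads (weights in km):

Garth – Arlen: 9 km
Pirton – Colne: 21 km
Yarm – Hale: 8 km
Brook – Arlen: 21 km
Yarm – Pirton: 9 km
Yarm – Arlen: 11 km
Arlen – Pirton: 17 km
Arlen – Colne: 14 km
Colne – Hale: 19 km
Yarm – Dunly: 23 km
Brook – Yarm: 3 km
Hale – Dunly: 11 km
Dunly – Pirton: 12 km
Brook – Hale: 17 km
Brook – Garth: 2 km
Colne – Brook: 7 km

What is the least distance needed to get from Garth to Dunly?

24 km

Settle nodes by increasing distance from Garth:
Garth: 0
Brook: 2  (via Garth)
Yarm: 5  (via Brook)
Arlen: 9  (via Garth)
Colne: 9  (via Brook)
Hale: 13  (via Yarm)
Pirton: 14  (via Yarm)
Dunly: 24  (via Hale)
Shortest route: Garth–Brook–Yarm–Hale–Dunly = 24 km.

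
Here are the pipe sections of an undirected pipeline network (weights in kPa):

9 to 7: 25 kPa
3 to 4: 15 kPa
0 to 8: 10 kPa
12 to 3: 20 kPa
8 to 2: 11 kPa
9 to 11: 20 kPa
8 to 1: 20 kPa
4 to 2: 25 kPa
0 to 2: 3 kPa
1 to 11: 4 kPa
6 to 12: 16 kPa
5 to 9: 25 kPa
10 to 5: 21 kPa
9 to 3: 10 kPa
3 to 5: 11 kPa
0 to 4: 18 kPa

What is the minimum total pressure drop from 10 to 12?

52 kPa

Enumerating some paths:
10–5–3–12: 21+11+20 = 52
10–5–9–3–12: 21+25+10+20 = 76
Cheapest is 10–5–3–12 at 52 kPa.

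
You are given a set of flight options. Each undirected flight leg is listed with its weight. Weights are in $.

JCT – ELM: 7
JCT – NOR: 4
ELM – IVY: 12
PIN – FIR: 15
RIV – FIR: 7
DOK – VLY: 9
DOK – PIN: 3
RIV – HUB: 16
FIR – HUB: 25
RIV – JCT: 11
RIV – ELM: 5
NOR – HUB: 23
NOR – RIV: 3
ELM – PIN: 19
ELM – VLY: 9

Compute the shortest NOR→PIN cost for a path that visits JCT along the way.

Best NOR to JCT: NOR → JCT costing 4
Best JCT to PIN: JCT → ELM → PIN costing 26
Total via JCT: 4 + 26 = $30.

$30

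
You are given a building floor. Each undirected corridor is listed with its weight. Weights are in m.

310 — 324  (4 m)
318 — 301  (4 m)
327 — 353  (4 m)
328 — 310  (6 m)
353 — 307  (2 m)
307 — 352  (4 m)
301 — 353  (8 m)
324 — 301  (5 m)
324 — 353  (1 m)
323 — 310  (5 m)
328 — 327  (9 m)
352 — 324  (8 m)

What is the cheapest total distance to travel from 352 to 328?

Compare a few routes:
352 - 307 - 353 - 324 - 310 - 328: 4+2+1+4+6 = 17
352 - 324 - 310 - 328: 8+4+6 = 18
352 - 307 - 353 - 327 - 328: 4+2+4+9 = 19
The minimum is 17 m via 352 - 307 - 353 - 324 - 310 - 328.

17 m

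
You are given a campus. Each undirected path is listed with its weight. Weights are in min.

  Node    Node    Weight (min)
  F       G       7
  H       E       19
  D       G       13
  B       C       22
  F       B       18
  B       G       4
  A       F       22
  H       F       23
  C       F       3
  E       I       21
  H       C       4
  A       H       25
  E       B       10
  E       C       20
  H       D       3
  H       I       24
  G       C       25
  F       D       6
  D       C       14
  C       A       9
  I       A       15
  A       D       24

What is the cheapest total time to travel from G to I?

34 min

Enumerating some paths:
G - B - E - I: 4+10+21 = 35
G - F - C - A - I: 7+3+9+15 = 34
G - F - C - H - I: 7+3+4+24 = 38
G - F - D - H - I: 7+6+3+24 = 40
Cheapest is G - F - C - A - I at 34 min.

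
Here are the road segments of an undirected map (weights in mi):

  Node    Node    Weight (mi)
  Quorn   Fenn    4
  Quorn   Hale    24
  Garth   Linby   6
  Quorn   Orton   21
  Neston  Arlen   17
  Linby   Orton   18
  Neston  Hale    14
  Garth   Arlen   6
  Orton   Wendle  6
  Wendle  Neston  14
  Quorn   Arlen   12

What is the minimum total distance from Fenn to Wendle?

31 mi

Enumerating some paths:
Fenn - Quorn - Arlen - Neston - Wendle: 4+12+17+14 = 47
Fenn - Quorn - Orton - Wendle: 4+21+6 = 31
The minimum is 31 mi via Fenn - Quorn - Orton - Wendle.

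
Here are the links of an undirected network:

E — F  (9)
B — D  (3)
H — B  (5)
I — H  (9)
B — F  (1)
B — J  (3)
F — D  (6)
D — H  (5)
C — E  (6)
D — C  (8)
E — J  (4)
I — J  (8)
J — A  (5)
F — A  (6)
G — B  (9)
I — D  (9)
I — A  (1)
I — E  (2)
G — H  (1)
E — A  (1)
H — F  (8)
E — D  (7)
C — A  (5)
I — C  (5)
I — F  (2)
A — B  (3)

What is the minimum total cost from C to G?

14

Settle nodes by increasing distance from C:
C: 0
A: 5  (via C)
I: 5  (via C)
E: 6  (via C)
F: 7  (via I)
B: 8  (via A)
D: 8  (via C)
J: 10  (via A)
H: 13  (via B)
G: 14  (via H)
Shortest route: C–A–B–H–G = 14.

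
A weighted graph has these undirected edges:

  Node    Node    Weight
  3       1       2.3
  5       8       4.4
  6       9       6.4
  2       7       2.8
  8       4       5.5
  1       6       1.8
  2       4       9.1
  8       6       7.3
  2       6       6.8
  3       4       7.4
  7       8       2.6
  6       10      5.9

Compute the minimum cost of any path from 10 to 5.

Shortest distances from 10:
10: 0
6: 5.9  (via 10)
1: 7.7  (via 6)
3: 10  (via 1)
9: 12.3  (via 6)
2: 12.7  (via 6)
8: 13.2  (via 6)
7: 15.5  (via 2)
4: 17.4  (via 3)
5: 17.6  (via 8)
Shortest route: 10–6–8–5 = 17.6.

17.6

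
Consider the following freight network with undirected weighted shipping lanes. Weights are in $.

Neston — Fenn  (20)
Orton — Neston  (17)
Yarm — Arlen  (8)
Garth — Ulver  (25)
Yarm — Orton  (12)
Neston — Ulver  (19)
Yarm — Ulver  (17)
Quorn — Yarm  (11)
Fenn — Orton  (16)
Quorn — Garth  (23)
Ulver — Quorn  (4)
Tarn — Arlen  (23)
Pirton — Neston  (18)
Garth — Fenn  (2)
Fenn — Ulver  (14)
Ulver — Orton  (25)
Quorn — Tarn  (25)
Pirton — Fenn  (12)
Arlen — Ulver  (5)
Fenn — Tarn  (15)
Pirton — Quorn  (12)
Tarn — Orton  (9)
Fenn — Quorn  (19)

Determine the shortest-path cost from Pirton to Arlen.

Compare a few routes:
Pirton - Fenn - Ulver - Arlen: 12+14+5 = 31
Pirton - Fenn - Quorn - Ulver - Arlen: 12+19+4+5 = 40
Pirton - Quorn - Yarm - Arlen: 12+11+8 = 31
Pirton - Quorn - Ulver - Arlen: 12+4+5 = 21
The minimum is $21 via Pirton - Quorn - Ulver - Arlen.

$21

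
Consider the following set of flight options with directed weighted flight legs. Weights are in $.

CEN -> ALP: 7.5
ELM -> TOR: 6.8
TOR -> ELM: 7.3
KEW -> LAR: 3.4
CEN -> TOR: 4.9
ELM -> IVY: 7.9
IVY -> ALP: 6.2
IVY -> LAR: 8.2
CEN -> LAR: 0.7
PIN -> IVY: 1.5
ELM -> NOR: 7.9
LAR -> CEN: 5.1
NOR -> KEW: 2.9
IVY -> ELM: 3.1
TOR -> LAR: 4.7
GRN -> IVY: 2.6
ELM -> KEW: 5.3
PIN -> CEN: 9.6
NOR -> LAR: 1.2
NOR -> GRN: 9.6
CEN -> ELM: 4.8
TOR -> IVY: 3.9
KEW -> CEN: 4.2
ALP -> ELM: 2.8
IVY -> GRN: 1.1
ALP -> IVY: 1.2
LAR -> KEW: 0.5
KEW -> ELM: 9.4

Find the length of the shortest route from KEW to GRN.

Candidate routes:
KEW - CEN - TOR - IVY - GRN: 4.2+4.9+3.9+1.1 = 14.1
KEW - LAR - CEN - ALP - IVY - GRN: 3.4+5.1+7.5+1.2+1.1 = 18.3
KEW - CEN - ELM - IVY - GRN: 4.2+4.8+7.9+1.1 = 18
KEW - CEN - ALP - IVY - GRN: 4.2+7.5+1.2+1.1 = 14
The minimum is $14 via KEW - CEN - ALP - IVY - GRN.

$14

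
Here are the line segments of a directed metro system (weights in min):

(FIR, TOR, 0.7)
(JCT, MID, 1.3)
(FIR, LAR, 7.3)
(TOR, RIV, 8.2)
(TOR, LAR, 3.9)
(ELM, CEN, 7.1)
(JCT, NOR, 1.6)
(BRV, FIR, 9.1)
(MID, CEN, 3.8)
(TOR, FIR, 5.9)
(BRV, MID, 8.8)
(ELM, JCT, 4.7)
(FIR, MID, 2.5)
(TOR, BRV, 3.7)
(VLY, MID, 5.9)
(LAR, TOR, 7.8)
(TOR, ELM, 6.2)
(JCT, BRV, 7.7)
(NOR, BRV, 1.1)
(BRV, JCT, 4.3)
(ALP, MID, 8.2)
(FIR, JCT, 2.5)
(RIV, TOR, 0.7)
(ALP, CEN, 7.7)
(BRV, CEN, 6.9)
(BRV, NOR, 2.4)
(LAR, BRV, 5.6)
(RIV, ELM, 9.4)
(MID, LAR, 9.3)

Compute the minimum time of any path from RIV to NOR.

6.8 min

Settle nodes by increasing distance from RIV:
RIV: 0
TOR: 0.7  (via RIV)
BRV: 4.4  (via TOR)
LAR: 4.6  (via TOR)
FIR: 6.6  (via TOR)
NOR: 6.8  (via BRV)
Shortest route: RIV–TOR–BRV–NOR = 6.8 min.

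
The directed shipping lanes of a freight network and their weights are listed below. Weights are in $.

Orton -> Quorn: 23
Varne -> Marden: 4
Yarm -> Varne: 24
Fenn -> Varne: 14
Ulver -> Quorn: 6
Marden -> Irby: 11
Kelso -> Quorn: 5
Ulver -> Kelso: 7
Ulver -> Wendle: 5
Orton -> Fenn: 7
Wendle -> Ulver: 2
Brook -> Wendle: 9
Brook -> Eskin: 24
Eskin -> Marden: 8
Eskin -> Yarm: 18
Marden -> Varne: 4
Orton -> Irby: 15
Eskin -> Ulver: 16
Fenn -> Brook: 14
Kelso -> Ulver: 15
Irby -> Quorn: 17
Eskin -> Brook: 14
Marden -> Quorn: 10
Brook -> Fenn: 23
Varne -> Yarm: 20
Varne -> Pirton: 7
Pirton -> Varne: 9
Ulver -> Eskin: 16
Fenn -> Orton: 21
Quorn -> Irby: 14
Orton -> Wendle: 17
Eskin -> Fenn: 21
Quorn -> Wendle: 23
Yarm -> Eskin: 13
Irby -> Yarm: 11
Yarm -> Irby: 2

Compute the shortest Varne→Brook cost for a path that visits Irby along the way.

$53

Shortest Varne→Irby: Varne → Marden → Irby = 15
Best Irby to Brook: Irby → Yarm → Eskin → Brook costing 38
Total via Irby: 15 + 38 = $53.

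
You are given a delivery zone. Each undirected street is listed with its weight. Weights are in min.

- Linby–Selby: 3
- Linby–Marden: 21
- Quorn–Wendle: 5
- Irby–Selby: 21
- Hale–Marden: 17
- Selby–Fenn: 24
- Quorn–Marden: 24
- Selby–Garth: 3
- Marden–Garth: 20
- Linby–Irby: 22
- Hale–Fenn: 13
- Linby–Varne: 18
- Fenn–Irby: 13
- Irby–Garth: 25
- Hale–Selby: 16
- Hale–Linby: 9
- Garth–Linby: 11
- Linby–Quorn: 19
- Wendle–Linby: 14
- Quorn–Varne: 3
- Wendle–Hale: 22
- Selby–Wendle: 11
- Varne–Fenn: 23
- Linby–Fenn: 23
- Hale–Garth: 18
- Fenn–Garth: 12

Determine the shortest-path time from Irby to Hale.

Candidate routes:
Irby → Fenn → Hale: 13+13 = 26
Irby → Selby → Hale: 21+16 = 37
Irby → Linby → Hale: 22+9 = 31
Irby → Selby → Linby → Hale: 21+3+9 = 33
Cheapest is Irby → Fenn → Hale at 26 min.

26 min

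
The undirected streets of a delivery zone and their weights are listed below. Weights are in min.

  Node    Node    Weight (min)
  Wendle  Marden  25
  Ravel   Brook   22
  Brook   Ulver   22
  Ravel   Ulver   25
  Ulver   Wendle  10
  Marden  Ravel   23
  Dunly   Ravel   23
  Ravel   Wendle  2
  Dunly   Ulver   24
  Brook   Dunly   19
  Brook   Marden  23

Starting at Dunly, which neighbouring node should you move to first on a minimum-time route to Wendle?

Candidate routes:
Dunly - Ulver - Wendle: 24+10 = 34
Dunly - Ravel - Wendle: 23+2 = 25
Cheapest is Dunly - Ravel - Wendle at 25 min.
So from Dunly the first move is to Ravel.

Ravel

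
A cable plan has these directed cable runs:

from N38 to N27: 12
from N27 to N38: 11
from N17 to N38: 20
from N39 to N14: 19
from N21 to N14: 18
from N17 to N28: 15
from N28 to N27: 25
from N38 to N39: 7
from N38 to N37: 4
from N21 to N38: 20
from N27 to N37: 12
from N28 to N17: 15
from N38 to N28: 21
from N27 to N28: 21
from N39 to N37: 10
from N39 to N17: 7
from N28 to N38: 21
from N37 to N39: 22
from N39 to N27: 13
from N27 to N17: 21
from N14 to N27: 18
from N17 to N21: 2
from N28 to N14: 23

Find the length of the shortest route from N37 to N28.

Candidate routes:
N37–N39–N27–N28: 22+13+21 = 56
N37–N39–N17–N28: 22+7+15 = 44
The minimum is 44 via N37–N39–N17–N28.

44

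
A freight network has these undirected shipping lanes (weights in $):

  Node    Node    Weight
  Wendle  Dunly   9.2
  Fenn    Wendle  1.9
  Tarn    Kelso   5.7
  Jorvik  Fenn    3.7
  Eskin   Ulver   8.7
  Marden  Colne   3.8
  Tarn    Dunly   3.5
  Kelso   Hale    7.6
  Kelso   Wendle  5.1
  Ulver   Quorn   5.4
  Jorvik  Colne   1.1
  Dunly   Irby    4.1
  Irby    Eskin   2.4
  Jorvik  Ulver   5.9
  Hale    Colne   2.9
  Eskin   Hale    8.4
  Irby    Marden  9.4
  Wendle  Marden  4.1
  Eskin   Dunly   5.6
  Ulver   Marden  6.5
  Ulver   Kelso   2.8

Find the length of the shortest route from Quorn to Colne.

$12.4

Settle nodes by increasing distance from Quorn:
Quorn: 0
Ulver: 5.4  (via Quorn)
Kelso: 8.2  (via Ulver)
Jorvik: 11.3  (via Ulver)
Marden: 11.9  (via Ulver)
Colne: 12.4  (via Jorvik)
Shortest route: Quorn–Ulver–Jorvik–Colne = $12.4.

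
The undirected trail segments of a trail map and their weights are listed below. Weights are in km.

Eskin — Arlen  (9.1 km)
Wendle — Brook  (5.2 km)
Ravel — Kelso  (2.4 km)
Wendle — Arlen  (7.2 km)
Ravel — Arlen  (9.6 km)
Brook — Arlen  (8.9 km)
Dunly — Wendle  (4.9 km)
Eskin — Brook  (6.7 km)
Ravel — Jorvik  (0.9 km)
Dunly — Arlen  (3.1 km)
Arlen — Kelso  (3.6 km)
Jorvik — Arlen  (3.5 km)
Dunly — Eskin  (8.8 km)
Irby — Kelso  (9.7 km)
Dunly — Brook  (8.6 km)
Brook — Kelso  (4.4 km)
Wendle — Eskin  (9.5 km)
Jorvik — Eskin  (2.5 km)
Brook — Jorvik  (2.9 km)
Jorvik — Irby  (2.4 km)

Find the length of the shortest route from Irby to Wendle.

Enumerating some paths:
Irby → Jorvik → Arlen → Dunly → Wendle: 2.4+3.5+3.1+4.9 = 13.9
Irby → Jorvik → Eskin → Wendle: 2.4+2.5+9.5 = 14.4
Irby → Jorvik → Arlen → Wendle: 2.4+3.5+7.2 = 13.1
Irby → Jorvik → Brook → Wendle: 2.4+2.9+5.2 = 10.5
Cheapest is Irby → Jorvik → Brook → Wendle at 10.5 km.

10.5 km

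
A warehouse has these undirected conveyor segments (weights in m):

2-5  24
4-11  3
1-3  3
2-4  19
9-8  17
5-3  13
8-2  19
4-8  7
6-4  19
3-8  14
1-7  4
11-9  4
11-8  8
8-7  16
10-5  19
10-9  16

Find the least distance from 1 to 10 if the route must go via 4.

Best 1 to 4: 1–3–8–4 costing 24
Best 4 to 10: 4–11–9–10 costing 23
Total via 4: 24 + 23 = 47 m.

47 m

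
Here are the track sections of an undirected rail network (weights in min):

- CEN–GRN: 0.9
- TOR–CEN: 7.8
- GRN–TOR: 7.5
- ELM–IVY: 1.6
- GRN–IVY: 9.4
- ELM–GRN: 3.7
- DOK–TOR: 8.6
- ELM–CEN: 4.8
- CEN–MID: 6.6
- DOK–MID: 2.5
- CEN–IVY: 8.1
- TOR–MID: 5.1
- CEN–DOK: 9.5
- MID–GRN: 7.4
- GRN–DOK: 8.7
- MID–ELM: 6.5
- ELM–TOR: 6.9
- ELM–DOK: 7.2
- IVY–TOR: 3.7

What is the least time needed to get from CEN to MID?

6.6 min

Settle nodes by increasing distance from CEN:
CEN: 0
GRN: 0.9  (via CEN)
ELM: 4.6  (via GRN)
IVY: 6.2  (via ELM)
MID: 6.6  (via CEN)
Shortest route: CEN–MID = 6.6 min.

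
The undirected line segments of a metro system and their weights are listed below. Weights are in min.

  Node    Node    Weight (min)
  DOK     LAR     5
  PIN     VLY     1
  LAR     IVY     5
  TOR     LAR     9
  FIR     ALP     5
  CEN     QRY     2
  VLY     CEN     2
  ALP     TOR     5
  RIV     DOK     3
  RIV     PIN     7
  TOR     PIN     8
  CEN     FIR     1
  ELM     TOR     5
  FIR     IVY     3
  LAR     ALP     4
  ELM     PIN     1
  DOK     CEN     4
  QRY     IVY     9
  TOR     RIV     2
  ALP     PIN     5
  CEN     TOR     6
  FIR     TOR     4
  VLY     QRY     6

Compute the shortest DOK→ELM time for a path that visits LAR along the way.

15 min

Best DOK to LAR: DOK–LAR costing 5
Best LAR to ELM: LAR–ALP–PIN–ELM costing 10
Total via LAR: 5 + 10 = 15 min.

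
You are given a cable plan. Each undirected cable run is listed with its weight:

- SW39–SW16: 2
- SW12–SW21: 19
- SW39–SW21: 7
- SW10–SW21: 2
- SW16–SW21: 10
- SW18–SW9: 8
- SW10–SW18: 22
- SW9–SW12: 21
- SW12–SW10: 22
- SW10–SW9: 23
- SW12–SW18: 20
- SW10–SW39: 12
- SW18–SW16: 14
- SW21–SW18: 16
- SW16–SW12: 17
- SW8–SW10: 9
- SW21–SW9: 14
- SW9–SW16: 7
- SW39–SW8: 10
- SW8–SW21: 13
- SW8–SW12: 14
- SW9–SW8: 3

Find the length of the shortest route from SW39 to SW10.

Shortest distances from SW39:
SW39: 0
SW16: 2  (via SW39)
SW21: 7  (via SW39)
SW10: 9  (via SW21)
Shortest route: SW39–SW21–SW10 = 9.

9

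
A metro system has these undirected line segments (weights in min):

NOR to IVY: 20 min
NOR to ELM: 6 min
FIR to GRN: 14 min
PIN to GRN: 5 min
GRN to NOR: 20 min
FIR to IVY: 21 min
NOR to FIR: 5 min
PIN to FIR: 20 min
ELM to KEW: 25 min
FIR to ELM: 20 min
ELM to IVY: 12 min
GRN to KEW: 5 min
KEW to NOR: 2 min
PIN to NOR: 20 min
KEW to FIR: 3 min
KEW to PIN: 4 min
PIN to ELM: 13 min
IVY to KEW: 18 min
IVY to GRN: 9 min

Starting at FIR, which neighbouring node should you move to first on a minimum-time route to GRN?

KEW

Enumerating some paths:
FIR - KEW - GRN: 3+5 = 8
FIR - NOR - KEW - GRN: 5+2+5 = 12
The minimum is 8 min via FIR - KEW - GRN.
So from FIR the first move is to KEW.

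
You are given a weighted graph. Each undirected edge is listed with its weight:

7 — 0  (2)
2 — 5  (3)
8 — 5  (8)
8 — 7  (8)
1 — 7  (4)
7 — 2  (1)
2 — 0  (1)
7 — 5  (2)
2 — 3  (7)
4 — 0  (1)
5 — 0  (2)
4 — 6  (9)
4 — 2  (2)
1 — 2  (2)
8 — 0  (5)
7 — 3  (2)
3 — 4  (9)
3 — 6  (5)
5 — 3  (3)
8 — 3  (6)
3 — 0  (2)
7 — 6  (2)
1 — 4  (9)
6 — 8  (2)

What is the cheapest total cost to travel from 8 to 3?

6

Compare a few routes:
8 → 6 → 3: 2+5 = 7
8 → 3: 6 = 6
8 → 0 → 3: 5+2 = 7
Cheapest is 8 → 3 at 6.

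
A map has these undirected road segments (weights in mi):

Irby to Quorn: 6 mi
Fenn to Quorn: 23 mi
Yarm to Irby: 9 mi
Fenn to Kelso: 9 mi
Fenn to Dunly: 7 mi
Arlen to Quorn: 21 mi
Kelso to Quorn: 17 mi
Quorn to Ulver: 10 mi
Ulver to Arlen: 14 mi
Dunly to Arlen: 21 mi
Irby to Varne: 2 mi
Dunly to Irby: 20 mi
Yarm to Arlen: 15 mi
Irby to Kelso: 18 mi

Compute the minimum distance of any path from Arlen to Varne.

26 mi

Running Dijkstra from Arlen:
Arlen: 0
Ulver: 14  (via Arlen)
Yarm: 15  (via Arlen)
Dunly: 21  (via Arlen)
Quorn: 21  (via Arlen)
Irby: 24  (via Yarm)
Varne: 26  (via Irby)
Shortest route: Arlen → Yarm → Irby → Varne = 26 mi.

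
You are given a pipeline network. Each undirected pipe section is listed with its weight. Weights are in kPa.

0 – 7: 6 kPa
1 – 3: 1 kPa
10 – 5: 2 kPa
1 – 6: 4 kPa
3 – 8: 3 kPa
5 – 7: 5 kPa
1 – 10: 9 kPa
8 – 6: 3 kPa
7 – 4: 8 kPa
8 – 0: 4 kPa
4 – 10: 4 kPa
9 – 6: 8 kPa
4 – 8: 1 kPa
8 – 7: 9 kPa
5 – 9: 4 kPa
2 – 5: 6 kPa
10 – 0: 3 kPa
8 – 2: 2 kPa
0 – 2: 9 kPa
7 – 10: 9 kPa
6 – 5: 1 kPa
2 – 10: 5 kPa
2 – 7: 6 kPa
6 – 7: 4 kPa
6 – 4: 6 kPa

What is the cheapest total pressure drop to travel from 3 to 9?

10 kPa

Settle nodes by increasing distance from 3:
3: 0
1: 1  (via 3)
8: 3  (via 3)
4: 4  (via 8)
2: 5  (via 8)
6: 5  (via 1)
5: 6  (via 6)
0: 7  (via 8)
10: 8  (via 4)
7: 9  (via 6)
9: 10  (via 5)
Shortest route: 3–1–6–5–9 = 10 kPa.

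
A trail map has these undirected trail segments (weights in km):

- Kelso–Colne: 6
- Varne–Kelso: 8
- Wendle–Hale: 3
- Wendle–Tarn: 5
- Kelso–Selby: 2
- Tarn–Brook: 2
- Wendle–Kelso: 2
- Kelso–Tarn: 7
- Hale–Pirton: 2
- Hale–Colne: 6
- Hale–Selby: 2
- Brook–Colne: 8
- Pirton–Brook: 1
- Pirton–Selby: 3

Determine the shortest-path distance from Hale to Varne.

12 km

Enumerating some paths:
Hale–Wendle–Kelso–Varne: 3+2+8 = 13
Hale–Selby–Kelso–Varne: 2+2+8 = 12
The minimum is 12 km via Hale–Selby–Kelso–Varne.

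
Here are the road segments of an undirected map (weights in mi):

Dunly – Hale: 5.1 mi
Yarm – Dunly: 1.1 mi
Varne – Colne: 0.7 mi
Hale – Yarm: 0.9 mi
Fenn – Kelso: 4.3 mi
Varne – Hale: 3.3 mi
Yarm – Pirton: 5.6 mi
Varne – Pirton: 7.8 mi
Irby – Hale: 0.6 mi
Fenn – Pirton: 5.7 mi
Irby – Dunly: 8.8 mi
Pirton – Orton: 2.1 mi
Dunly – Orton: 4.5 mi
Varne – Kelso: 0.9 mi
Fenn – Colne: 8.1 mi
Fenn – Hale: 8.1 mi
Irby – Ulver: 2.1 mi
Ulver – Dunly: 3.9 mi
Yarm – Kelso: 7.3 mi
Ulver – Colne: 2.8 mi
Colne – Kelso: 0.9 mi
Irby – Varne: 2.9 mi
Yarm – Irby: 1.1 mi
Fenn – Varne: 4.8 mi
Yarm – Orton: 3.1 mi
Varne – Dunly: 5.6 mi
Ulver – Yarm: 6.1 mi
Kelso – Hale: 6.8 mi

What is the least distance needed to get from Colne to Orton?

7.8 mi

Shortest distances from Colne:
Colne: 0
Varne: 0.7  (via Colne)
Kelso: 0.9  (via Colne)
Ulver: 2.8  (via Colne)
Irby: 3.6  (via Varne)
Hale: 4  (via Varne)
Yarm: 4.7  (via Irby)
Fenn: 5.2  (via Kelso)
Dunly: 5.8  (via Yarm)
Orton: 7.8  (via Yarm)
Shortest route: Colne–Varne–Irby–Yarm–Orton = 7.8 mi.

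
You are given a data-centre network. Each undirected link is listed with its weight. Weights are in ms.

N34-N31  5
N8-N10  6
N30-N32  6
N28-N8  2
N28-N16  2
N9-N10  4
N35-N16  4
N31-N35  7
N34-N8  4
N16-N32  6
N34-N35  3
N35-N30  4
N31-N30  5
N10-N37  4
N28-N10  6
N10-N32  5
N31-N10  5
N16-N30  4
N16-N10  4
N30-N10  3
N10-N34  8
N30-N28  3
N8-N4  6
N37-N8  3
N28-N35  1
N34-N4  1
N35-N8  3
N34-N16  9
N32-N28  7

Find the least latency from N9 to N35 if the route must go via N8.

13 ms

Shortest N9→N8: N9 → N10 → N8 = 10
Best N8 to N35: N8 → N35 costing 3
Total via N8: 10 + 3 = 13 ms.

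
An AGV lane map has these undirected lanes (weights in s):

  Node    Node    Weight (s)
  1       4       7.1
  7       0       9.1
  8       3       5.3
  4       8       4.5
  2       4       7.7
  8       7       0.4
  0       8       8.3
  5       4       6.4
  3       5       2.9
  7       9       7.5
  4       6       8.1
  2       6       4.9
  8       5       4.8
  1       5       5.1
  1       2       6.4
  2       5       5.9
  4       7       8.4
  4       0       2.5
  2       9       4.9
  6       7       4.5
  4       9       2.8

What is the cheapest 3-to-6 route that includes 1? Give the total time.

19.3 s

Best 3 to 1: 3 → 5 → 1 costing 8
Shortest 1→6: 1 → 2 → 6 = 11.3
Total via 1: 8 + 11.3 = 19.3 s.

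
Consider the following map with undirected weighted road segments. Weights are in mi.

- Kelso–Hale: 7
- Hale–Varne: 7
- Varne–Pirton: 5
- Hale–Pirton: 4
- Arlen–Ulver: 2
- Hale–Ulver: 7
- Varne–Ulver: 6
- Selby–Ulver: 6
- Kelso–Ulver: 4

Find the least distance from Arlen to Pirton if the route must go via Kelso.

Shortest Arlen→Kelso: Arlen → Ulver → Kelso = 6
Shortest Kelso→Pirton: Kelso → Hale → Pirton = 11
Total via Kelso: 6 + 11 = 17 mi.

17 mi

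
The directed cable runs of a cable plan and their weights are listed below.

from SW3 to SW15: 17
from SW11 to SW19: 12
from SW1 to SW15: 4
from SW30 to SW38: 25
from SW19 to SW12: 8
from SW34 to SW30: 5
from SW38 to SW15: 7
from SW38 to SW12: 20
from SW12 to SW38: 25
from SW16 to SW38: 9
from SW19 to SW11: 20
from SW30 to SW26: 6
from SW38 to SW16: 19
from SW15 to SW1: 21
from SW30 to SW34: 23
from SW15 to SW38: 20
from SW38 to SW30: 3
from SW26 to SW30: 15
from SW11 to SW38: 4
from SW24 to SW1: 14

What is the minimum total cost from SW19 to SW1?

Candidate routes:
SW19–SW12–SW38–SW15–SW1: 8+25+7+21 = 61
SW19–SW11–SW38–SW15–SW1: 20+4+7+21 = 52
Cheapest is SW19–SW11–SW38–SW15–SW1 at 52.

52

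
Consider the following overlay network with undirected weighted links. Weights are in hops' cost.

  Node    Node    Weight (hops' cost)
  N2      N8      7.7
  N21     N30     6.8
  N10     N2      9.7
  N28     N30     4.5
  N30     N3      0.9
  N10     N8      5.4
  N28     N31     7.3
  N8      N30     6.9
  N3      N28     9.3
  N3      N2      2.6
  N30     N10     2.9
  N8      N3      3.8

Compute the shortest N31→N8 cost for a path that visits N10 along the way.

Best N31 to N10: N31–N28–N30–N10 costing 14.7
Shortest N10→N8: N10–N8 = 5.4
Total via N10: 14.7 + 5.4 = 20.1 hops' cost.

20.1 hops' cost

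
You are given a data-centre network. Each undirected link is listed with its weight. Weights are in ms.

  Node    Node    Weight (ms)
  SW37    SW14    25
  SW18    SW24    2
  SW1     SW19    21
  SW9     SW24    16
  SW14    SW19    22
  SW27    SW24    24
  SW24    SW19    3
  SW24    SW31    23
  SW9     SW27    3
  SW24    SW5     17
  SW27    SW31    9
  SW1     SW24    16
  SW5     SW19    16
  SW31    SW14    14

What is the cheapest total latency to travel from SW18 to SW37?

52 ms

Compare a few routes:
SW18–SW24–SW31–SW14–SW37: 2+23+14+25 = 64
SW18–SW24–SW27–SW31–SW14–SW37: 2+24+9+14+25 = 74
SW18–SW24–SW9–SW27–SW31–SW14–SW37: 2+16+3+9+14+25 = 69
SW18–SW24–SW19–SW14–SW37: 2+3+22+25 = 52
The minimum is 52 ms via SW18–SW24–SW19–SW14–SW37.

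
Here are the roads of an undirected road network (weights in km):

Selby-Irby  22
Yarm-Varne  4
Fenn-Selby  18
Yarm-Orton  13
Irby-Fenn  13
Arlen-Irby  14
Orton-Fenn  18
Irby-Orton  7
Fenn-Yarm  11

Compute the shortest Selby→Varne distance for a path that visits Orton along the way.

46 km

Best Selby to Orton: Selby–Irby–Orton costing 29
Shortest Orton→Varne: Orton–Yarm–Varne = 17
Total via Orton: 29 + 17 = 46 km.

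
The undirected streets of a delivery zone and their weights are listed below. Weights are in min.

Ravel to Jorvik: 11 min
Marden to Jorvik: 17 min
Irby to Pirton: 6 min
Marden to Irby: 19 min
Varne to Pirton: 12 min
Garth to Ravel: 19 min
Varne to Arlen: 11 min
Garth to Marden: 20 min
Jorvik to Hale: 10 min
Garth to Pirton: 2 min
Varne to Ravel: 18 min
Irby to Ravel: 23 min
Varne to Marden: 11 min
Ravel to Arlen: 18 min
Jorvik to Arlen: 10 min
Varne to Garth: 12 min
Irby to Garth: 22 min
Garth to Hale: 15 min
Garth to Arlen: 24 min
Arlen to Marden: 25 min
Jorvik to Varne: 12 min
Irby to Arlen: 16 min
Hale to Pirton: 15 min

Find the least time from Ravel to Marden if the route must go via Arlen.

Best Ravel to Arlen: Ravel–Arlen costing 18
Shortest Arlen→Marden: Arlen–Varne–Marden = 22
Total via Arlen: 18 + 22 = 40 min.

40 min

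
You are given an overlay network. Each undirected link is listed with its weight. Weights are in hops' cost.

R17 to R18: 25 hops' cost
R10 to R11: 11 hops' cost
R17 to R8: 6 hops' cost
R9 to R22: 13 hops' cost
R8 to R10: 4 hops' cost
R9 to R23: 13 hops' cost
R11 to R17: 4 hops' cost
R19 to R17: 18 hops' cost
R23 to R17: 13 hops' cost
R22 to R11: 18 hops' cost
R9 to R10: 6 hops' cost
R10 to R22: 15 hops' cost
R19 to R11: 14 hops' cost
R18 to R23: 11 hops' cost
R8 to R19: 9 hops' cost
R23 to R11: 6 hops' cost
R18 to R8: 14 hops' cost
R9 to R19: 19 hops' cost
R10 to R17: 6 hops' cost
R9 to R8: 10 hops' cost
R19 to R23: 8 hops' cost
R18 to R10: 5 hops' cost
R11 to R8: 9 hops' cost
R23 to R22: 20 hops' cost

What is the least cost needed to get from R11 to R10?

Compare a few routes:
R11 - R17 - R10: 4+6 = 10
R11 - R10: 11 = 11
R11 - R8 - R10: 9+4 = 13
Cheapest is R11 - R17 - R10 at 10 hops' cost.

10 hops' cost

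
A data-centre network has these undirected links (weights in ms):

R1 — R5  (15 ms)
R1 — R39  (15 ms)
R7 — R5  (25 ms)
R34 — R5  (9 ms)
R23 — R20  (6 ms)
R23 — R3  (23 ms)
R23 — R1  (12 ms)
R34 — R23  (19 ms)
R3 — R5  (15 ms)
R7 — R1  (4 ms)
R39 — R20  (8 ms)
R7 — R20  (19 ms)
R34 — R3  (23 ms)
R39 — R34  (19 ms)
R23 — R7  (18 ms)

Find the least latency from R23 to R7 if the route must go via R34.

Best R23 to R34: R23 → R34 costing 19
Shortest R34→R7: R34 → R5 → R1 → R7 = 28
Total via R34: 19 + 28 = 47 ms.

47 ms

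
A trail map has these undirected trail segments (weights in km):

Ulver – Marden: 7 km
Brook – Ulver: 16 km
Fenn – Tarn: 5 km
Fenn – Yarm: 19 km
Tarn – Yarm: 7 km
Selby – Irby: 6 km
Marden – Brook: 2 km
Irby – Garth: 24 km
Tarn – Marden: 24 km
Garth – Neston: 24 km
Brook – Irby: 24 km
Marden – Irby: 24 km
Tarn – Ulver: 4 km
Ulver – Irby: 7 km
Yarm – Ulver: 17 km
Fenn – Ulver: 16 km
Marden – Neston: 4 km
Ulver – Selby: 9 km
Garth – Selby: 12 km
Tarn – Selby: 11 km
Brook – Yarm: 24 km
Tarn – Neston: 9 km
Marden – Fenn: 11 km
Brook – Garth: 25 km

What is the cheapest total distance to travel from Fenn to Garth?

28 km

Running Dijkstra from Fenn:
Fenn: 0
Tarn: 5  (via Fenn)
Ulver: 9  (via Tarn)
Marden: 11  (via Fenn)
Yarm: 12  (via Tarn)
Brook: 13  (via Marden)
Neston: 14  (via Tarn)
Irby: 16  (via Ulver)
Selby: 16  (via Tarn)
Garth: 28  (via Selby)
Shortest route: Fenn–Tarn–Selby–Garth = 28 km.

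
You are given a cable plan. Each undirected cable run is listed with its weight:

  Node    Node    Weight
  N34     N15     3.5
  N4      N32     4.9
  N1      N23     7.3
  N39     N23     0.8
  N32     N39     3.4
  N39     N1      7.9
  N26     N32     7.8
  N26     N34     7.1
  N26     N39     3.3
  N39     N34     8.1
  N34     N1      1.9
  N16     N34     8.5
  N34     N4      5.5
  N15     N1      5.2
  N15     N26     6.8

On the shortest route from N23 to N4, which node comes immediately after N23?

Compare a few routes:
N23 → N39 → N34 → N4: 0.8+8.1+5.5 = 14.4
N23 → N1 → N34 → N4: 7.3+1.9+5.5 = 14.7
N23 → N39 → N32 → N4: 0.8+3.4+4.9 = 9.1
Cheapest is N23 → N39 → N32 → N4 at 9.1.
So from N23 the first move is to N39.

N39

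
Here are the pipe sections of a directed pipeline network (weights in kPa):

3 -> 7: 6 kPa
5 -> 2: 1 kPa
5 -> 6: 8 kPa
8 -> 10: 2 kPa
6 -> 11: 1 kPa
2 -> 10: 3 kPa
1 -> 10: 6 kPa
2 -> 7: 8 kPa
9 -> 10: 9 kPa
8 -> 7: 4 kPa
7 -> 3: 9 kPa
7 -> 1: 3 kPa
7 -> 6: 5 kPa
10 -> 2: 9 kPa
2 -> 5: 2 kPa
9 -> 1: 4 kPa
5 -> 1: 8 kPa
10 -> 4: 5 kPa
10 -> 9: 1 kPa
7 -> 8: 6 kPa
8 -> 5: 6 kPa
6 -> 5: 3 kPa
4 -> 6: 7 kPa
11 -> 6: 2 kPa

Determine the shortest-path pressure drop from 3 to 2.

Settle nodes by increasing distance from 3:
3: 0
7: 6  (via 3)
1: 9  (via 7)
6: 11  (via 7)
8: 12  (via 7)
11: 12  (via 6)
5: 14  (via 6)
10: 14  (via 8)
2: 15  (via 5)
Shortest route: 3 → 7 → 6 → 5 → 2 = 15 kPa.

15 kPa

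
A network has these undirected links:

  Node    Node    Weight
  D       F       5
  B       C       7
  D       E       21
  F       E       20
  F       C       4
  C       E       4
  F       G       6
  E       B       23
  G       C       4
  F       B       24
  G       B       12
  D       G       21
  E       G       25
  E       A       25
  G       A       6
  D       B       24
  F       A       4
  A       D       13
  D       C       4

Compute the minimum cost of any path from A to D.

9

Running Dijkstra from A:
A: 0
F: 4  (via A)
G: 6  (via A)
C: 8  (via F)
D: 9  (via F)
Shortest route: A–F–D = 9.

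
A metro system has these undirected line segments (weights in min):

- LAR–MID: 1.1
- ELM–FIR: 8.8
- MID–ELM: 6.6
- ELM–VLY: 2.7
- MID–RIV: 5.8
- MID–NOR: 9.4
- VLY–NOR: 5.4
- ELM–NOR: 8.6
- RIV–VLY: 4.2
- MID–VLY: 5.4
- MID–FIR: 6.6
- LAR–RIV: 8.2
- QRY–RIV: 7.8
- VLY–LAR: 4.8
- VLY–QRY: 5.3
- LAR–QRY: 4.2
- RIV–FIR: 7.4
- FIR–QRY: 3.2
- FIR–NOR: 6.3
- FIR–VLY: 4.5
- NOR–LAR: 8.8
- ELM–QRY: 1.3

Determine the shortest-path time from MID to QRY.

5.3 min

Compare a few routes:
MID → LAR → QRY: 1.1+4.2 = 5.3
MID → ELM → QRY: 6.6+1.3 = 7.9
Cheapest is MID → LAR → QRY at 5.3 min.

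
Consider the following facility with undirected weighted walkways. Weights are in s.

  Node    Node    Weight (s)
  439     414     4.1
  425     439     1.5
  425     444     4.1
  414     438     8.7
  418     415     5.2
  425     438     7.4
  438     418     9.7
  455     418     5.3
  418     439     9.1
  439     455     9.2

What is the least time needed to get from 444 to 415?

Shortest distances from 444:
444: 0
425: 4.1  (via 444)
439: 5.6  (via 425)
414: 9.7  (via 439)
438: 11.5  (via 425)
418: 14.7  (via 439)
455: 14.8  (via 439)
415: 19.9  (via 418)
Shortest route: 444 → 425 → 439 → 418 → 415 = 19.9 s.

19.9 s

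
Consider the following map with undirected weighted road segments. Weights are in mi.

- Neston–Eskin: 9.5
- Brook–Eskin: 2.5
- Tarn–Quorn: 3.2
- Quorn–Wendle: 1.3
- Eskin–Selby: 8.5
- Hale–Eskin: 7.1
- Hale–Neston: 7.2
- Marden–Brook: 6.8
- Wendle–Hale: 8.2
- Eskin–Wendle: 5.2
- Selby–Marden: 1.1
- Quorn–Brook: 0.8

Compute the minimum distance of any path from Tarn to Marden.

Running Dijkstra from Tarn:
Tarn: 0
Quorn: 3.2  (via Tarn)
Brook: 4  (via Quorn)
Wendle: 4.5  (via Quorn)
Eskin: 6.5  (via Brook)
Marden: 10.8  (via Brook)
Shortest route: Tarn–Quorn–Brook–Marden = 10.8 mi.

10.8 mi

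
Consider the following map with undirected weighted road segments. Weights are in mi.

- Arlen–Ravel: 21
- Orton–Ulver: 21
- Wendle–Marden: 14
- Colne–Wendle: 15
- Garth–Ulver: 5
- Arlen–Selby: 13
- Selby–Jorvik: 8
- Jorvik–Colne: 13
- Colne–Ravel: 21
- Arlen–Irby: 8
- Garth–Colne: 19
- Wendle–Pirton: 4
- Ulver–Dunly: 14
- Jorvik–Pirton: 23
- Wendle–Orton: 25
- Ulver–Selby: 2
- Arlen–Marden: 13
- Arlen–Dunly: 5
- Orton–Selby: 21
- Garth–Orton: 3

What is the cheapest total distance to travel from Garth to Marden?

33 mi

Settle nodes by increasing distance from Garth:
Garth: 0
Orton: 3  (via Garth)
Ulver: 5  (via Garth)
Selby: 7  (via Ulver)
Jorvik: 15  (via Selby)
Colne: 19  (via Garth)
Dunly: 19  (via Ulver)
Arlen: 20  (via Selby)
Irby: 28  (via Arlen)
Wendle: 28  (via Orton)
Pirton: 32  (via Wendle)
Marden: 33  (via Arlen)
Shortest route: Garth–Ulver–Selby–Arlen–Marden = 33 mi.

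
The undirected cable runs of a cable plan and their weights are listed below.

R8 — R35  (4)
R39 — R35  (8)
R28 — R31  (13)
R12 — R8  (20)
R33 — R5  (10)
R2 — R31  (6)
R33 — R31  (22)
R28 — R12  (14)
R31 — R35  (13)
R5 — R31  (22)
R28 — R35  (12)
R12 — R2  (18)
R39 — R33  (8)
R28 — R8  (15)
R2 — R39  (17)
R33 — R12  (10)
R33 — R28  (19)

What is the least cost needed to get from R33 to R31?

Shortest distances from R33:
R33: 0
R39: 8  (via R33)
R12: 10  (via R33)
R5: 10  (via R33)
R35: 16  (via R39)
R28: 19  (via R33)
R8: 20  (via R35)
R31: 22  (via R33)
Shortest route: R33–R31 = 22.

22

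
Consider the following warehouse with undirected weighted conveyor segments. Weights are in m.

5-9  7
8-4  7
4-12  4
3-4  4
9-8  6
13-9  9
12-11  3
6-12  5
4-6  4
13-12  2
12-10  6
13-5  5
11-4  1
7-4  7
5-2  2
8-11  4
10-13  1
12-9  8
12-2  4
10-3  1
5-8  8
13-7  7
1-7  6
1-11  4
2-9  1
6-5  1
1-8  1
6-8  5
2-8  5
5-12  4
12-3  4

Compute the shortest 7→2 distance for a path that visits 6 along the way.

14 m

Shortest 7→6: 7–4–6 = 11
Best 6 to 2: 6–5–2 costing 3
Total via 6: 11 + 3 = 14 m.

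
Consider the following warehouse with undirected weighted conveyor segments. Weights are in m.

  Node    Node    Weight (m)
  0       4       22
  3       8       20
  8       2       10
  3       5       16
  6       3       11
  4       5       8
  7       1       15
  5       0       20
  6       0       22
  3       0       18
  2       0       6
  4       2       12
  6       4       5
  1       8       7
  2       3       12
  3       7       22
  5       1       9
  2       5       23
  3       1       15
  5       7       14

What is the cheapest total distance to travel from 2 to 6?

17 m

Running Dijkstra from 2:
2: 0
0: 6  (via 2)
8: 10  (via 2)
3: 12  (via 2)
4: 12  (via 2)
1: 17  (via 8)
6: 17  (via 4)
Shortest route: 2 → 4 → 6 = 17 m.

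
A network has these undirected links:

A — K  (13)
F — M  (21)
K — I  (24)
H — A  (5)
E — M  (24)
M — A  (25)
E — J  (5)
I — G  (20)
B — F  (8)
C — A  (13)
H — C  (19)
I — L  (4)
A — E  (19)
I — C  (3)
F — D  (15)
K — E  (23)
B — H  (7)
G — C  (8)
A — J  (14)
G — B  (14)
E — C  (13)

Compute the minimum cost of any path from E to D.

Candidate routes:
E–C–G–B–F–D: 13+8+14+8+15 = 58
E–M–F–D: 24+21+15 = 60
E–C–A–H–B–F–D: 13+13+5+7+8+15 = 61
E–A–H–B–F–D: 19+5+7+8+15 = 54
The minimum is 54 via E–A–H–B–F–D.

54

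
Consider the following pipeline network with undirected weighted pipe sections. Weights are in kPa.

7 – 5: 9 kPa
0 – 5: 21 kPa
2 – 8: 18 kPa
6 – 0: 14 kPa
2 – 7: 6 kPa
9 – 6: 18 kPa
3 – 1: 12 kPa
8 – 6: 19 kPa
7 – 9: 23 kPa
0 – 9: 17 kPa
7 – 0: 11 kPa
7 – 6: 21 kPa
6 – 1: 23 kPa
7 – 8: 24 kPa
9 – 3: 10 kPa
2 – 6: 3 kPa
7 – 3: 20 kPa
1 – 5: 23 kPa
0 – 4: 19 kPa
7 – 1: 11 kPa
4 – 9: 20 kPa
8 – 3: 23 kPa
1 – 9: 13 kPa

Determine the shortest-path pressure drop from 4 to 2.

Candidate routes:
4 → 0 → 7 → 2: 19+11+6 = 36
4 → 9 → 7 → 2: 20+23+6 = 49
4 → 9 → 6 → 2: 20+18+3 = 41
The minimum is 36 kPa via 4 → 0 → 7 → 2.

36 kPa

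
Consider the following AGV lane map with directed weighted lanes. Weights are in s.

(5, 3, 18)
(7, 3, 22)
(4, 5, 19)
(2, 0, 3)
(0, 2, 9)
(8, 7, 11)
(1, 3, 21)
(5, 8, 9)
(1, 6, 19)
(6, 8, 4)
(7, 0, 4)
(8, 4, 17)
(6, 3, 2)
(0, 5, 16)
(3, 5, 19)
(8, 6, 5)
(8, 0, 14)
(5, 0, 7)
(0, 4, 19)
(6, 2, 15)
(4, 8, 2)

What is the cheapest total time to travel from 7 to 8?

Shortest distances from 7:
7: 0
0: 4  (via 7)
2: 13  (via 0)
5: 20  (via 0)
3: 22  (via 7)
4: 23  (via 0)
8: 25  (via 4)
Shortest route: 7 → 0 → 4 → 8 = 25 s.

25 s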